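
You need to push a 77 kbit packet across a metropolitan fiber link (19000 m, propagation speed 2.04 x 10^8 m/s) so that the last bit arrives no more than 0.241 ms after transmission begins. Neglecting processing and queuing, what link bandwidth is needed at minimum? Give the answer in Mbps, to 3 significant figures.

521 Mbps

Propagation delay = 19000 / 204000000 = 0.0931373 ms.
Transmission budget = 0.241 − 0.0931373 = 0.147863 ms.
R ≥ L / t_tx = 77000 bits / 0.000147863 s = 521 Mbps.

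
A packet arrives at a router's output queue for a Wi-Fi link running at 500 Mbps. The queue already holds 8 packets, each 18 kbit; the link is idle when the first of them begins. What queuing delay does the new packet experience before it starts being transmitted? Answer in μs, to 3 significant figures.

Each queued packet: L/R = 18000/500000000 = 36 μs.
8 queued → 288 μs.
Queuing delay = 288 μs.

288 μs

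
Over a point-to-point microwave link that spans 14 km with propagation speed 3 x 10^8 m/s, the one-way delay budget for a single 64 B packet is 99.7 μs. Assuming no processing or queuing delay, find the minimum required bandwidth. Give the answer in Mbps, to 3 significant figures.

9.65 Mbps

L = 512 bits.
Propagation delay = 14000 / 300000000 = 46.6667 μs.
Transmission budget = 99.7 − 46.6667 = 53.0333 μs.
R ≥ L / t_tx = 512 bits / 5.30333e-05 s = 9.65 Mbps.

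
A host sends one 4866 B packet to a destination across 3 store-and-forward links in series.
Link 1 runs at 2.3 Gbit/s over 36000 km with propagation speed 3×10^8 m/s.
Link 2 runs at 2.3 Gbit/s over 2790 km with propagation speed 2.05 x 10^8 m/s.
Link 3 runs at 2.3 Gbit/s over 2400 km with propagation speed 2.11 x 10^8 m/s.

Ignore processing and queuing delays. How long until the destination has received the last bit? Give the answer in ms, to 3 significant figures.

145 ms

L = 4866 × 8 = 38928 bits.
Transmission delay per hop = L/R = 38928/2300000000 = 0.0169252 ms; 3 hops → 0.0507757 ms.
Propagation delays (d/s per hop): 120, 13.6098, 11.3744 ms; sum = 144.984 ms.
End-to-end = 145 ms.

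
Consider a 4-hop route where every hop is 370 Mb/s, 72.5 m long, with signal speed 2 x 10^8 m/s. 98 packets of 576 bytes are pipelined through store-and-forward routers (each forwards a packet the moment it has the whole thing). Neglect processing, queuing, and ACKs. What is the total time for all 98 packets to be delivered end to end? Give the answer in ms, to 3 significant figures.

Per-hop transmission t_tx = L/R = 4608/370000000 = 0.0124541 ms.
Per-hop propagation t_prop = 72.5/200000000 = 0.0003625 ms.
Pipeline fill: first packet needs 4·t_tx to clear all hops; remaining 97 packets each add one t_tx.
Total = (4+98-1)·t_tx + 4·t_prop = 101·0.0124541 + 4·0.0003625 = 1.26 ms.

1.26 ms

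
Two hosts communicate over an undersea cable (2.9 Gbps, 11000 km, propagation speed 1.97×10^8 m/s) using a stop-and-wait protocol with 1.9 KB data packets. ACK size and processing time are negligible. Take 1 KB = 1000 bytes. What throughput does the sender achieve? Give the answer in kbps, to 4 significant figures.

t_tx = L/R = 15200/2900000000 = 5.24138e-06 s.
t_prop = 11000000/197000000 = 0.0558376 s; RTT = 0.111675 s.
Cycle = t_tx + RTT = 0.11168 s.
Throughput = L / cycle = 15200 / 0.11168 = 136.1 kbps.

136.1 kbps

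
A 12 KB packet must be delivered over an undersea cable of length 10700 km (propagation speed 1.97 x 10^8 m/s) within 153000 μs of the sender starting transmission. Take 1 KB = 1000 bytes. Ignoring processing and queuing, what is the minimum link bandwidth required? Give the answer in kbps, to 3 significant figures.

973 kbps

L = 96000 bits.
Propagation delay = 10700000 / 197000000 = 54314.7 μs.
Transmission budget = 153000 − 54314.7 = 98685.3 μs.
R ≥ L / t_tx = 96000 bits / 0.0986853 s = 973 kbps.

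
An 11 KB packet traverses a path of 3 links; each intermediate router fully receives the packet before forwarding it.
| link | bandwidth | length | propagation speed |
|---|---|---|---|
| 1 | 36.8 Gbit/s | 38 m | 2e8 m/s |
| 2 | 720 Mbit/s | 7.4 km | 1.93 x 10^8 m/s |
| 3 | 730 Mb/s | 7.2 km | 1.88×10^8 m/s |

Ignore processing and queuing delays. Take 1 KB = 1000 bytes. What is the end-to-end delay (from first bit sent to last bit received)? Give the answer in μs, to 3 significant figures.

L = 88000 bits.
Transmission delays (L/R per hop): 2.3913, 122.222, 120.548 μs; sum = 245.161 μs.
Propagation delays (d/s per hop): 0.19, 38.342, 38.2979 μs; sum = 76.8298 μs.
End-to-end = 322 μs.

322 μs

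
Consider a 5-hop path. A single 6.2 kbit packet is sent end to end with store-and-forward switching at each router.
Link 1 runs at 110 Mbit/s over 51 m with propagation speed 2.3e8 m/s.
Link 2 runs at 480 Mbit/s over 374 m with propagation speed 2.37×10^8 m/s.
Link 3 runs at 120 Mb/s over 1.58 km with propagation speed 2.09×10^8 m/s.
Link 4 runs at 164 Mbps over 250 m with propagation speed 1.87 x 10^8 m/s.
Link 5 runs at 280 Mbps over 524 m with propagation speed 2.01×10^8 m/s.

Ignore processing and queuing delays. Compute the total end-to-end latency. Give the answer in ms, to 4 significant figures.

L = 6200 bits.
Transmission delays (L/R per hop): 0.0563636, 0.0129167, 0.0516667, 0.0378049, 0.0221429 ms; sum = 0.180895 ms.
Propagation delays (d/s per hop): 0.000221739, 0.00157806, 0.00755981, 0.0013369, 0.00260697 ms; sum = 0.0133035 ms.
End-to-end = 0.1942 ms.

0.1942 ms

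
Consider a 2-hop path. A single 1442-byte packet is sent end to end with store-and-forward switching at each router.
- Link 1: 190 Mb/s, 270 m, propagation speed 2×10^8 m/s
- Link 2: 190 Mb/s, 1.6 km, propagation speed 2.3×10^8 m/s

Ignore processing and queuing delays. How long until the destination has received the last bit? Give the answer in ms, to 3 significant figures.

0.130 ms

L = 1442 × 8 = 11536 bits.
Transmission delay per hop = L/R = 11536/190000000 = 0.0607158 ms; 2 hops → 0.121432 ms.
Propagation delays (d/s per hop): 0.00135, 0.00695652 ms; sum = 0.00830652 ms.
End-to-end = 0.130 ms.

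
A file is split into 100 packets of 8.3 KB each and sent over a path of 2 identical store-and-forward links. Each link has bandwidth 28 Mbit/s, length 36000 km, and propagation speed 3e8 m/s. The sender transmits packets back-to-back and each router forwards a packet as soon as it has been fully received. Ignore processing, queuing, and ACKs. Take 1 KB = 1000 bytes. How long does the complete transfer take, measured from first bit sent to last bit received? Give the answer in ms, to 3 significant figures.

480 ms

Per-hop transmission t_tx = L/R = 66400/28000000 = 2.37143 ms.
Per-hop propagation t_prop = 36000000/300000000 = 120 ms.
Pipeline fill: first packet needs 2·t_tx to clear all hops; remaining 99 packets each add one t_tx.
Total = (2+100-1)·t_tx + 2·t_prop = 101·2.37143 + 2·120 = 480 ms.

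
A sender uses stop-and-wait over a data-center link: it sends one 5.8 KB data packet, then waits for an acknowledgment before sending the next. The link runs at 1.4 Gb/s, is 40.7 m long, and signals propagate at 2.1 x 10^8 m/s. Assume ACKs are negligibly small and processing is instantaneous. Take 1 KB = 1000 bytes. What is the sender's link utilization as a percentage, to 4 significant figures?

98.84 %

t_tx = L/R = 46400/1400000000 = 3.31429e-05 s.
t_prop = 40.7/210000000 = 1.9381e-07 s; RTT = 3.87619e-07 s.
Cycle = t_tx + RTT = 3.35305e-05 s.
Utilization = t_tx / cycle = 3.31429e-05/3.35305e-05 = 98.84 %.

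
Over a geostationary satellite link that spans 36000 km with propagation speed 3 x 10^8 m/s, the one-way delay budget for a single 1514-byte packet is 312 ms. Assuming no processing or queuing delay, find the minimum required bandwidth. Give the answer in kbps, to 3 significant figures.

63.1 kbps

L = 12112 bits.
Propagation delay = 36000000 / 300000000 = 120 ms.
Transmission budget = 312 − 120 = 192 ms.
R ≥ L / t_tx = 12112 bits / 0.192 s = 63.1 kbps.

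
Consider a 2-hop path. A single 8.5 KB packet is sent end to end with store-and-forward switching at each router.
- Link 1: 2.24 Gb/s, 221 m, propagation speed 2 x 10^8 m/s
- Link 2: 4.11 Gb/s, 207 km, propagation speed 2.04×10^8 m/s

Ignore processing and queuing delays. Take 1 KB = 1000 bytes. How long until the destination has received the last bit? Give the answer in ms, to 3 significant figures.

1.06 ms

L = 68000 bits.
Transmission delays (L/R per hop): 0.0303571, 0.016545 ms; sum = 0.0469022 ms.
Propagation delays (d/s per hop): 0.001105, 1.01471 ms; sum = 1.01581 ms.
End-to-end = 1.06 ms.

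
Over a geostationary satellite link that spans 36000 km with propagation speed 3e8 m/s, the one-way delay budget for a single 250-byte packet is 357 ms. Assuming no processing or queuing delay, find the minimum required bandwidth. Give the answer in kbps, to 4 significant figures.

8.439 kbps

L = 2000 bits.
Propagation delay = 36000000 / 300000000 = 120 ms.
Transmission budget = 357 − 120 = 237 ms.
R ≥ L / t_tx = 2000 bits / 0.237 s = 8.439 kbps.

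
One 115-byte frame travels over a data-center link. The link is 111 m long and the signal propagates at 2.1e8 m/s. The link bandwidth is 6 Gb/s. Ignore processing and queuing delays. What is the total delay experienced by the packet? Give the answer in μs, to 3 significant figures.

0.682 μs

L = 115 × 8 = 920 bits.
Transmission delay = L/R = 920 / 6000000000 = 0.153333 μs.
Propagation delay = d/s = 111 m / 210000000 m/s = 0.528571 μs.
Total = 0.682 μs.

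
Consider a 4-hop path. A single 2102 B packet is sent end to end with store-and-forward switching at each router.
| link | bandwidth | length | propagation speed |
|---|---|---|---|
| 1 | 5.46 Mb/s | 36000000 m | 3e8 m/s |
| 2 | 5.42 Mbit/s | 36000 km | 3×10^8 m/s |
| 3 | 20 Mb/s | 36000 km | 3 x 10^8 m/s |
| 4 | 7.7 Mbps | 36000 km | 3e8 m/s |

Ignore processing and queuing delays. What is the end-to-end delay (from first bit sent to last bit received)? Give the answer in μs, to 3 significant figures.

489000 μs

L = 2102 × 8 = 16816 bits.
Transmission delays (L/R per hop): 3079.85, 3102.58, 840.8, 2183.9 μs; sum = 9207.13 μs.
Propagation delays (d/s per hop): 120000, 120000, 120000, 120000 μs; sum = 480000 μs.
End-to-end = 489000 μs.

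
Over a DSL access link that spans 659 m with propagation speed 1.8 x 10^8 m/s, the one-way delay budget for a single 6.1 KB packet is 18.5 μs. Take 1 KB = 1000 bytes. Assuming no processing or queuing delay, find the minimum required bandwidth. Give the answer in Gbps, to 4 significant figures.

3.289 Gbps

L = 48800 bits.
Propagation delay = 659 / 180000000 = 3.66111 μs.
Transmission budget = 18.5 − 3.66111 = 14.8389 μs.
R ≥ L / t_tx = 48800 bits / 1.48389e-05 s = 3.289 Gbps.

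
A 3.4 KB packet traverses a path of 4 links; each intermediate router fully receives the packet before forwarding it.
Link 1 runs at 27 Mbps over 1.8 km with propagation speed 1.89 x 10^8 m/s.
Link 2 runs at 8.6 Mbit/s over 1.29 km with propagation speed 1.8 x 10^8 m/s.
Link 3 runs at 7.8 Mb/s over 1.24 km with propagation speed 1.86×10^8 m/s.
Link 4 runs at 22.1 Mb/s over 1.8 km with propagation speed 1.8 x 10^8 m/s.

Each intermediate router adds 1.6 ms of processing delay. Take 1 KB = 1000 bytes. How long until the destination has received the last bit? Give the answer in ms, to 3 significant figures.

L = 27200 bits.
Transmission delays (L/R per hop): 1.00741, 3.16279, 3.48718, 1.23077 ms; sum = 8.88815 ms.
Propagation delays (d/s per hop): 0.00952381, 0.00716667, 0.00666667, 0.01 ms; sum = 0.0333571 ms.
Processing at 3 router(s): 3 × 1.6 ms = 4.8 ms.
End-to-end = 13.7 ms.

13.7 ms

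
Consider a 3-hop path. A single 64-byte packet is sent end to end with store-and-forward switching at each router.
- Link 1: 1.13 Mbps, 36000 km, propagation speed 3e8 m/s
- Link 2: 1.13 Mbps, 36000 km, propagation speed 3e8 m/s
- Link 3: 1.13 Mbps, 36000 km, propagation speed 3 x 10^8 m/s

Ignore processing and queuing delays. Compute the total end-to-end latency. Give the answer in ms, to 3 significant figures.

L = 64 × 8 = 512 bits.
Transmission delay per hop = L/R = 512/1130000 = 0.453097 ms; 3 hops → 1.35929 ms.
Propagation delays (d/s per hop): 120, 120, 120 ms; sum = 360 ms.
End-to-end = 361 ms.

361 ms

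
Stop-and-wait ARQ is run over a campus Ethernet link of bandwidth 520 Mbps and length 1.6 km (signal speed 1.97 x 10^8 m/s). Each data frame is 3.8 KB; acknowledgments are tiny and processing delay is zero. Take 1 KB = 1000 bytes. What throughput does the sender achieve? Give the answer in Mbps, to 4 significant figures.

t_tx = L/R = 30400/520000000 = 5.84615e-05 s.
t_prop = 1600/197000000 = 8.12183e-06 s; RTT = 1.62437e-05 s.
Cycle = t_tx + RTT = 7.47052e-05 s.
Throughput = L / cycle = 30400 / 7.47052e-05 = 406.9 Mbps.

406.9 Mbps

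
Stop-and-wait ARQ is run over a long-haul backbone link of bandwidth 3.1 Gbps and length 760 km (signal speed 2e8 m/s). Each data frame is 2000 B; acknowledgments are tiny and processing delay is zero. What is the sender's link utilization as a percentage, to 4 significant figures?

0.06787 %

t_tx = L/R = 16000/3100000000 = 5.16129e-06 s.
t_prop = 760000/200000000 = 0.0038 s; RTT = 0.0076 s.
Cycle = t_tx + RTT = 0.00760516 s.
Utilization = t_tx / cycle = 5.16129e-06/0.00760516 = 0.06787 %.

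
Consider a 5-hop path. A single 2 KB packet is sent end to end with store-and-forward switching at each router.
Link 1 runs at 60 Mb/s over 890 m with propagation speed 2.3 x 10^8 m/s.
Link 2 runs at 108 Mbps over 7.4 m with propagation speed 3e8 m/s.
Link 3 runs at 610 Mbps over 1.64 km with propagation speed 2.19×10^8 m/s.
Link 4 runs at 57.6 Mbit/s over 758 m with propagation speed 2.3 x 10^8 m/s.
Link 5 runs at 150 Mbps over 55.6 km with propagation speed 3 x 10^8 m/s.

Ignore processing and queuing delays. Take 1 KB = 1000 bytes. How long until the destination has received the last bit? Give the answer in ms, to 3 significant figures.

L = 16000 bits.
Transmission delays (L/R per hop): 0.266667, 0.148148, 0.0262295, 0.277778, 0.106667 ms; sum = 0.825489 ms.
Propagation delays (d/s per hop): 0.00386957, 2.46667e-05, 0.00748858, 0.00329565, 0.185333 ms; sum = 0.200012 ms.
End-to-end = 1.03 ms.

1.03 ms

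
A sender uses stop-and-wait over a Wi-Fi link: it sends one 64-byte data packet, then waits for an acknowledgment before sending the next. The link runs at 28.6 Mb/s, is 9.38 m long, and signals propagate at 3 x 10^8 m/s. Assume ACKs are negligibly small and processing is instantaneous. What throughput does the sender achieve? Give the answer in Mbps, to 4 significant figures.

28.50 Mbps

t_tx = L/R = 512/28600000 = 1.79021e-05 s.
t_prop = 9.38/300000000 = 3.12667e-08 s; RTT = 6.25333e-08 s.
Cycle = t_tx + RTT = 1.79646e-05 s.
Throughput = L / cycle = 512 / 1.79646e-05 = 28.50 Mbps.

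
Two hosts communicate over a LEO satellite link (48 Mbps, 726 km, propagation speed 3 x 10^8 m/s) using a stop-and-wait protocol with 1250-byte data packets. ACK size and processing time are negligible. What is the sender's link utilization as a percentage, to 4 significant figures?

4.127 %

t_tx = L/R = 10000/48000000 = 0.000208333 s.
t_prop = 726000/300000000 = 0.00242 s; RTT = 0.00484 s.
Cycle = t_tx + RTT = 0.00504833 s.
Utilization = t_tx / cycle = 0.000208333/0.00504833 = 4.127 %.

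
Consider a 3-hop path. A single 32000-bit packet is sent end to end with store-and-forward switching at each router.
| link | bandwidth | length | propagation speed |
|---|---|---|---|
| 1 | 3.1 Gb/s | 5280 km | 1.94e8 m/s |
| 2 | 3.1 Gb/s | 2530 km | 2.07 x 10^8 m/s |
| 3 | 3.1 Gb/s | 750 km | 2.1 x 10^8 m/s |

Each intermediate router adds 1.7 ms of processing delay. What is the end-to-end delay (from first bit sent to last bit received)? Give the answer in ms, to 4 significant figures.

46.44 ms

Transmission delay per hop = L/R = 32000/3100000000 = 0.0103226 ms; 3 hops → 0.0309677 ms.
Propagation delays (d/s per hop): 27.2165, 12.2222, 3.57143 ms; sum = 43.0101 ms.
Processing at 2 router(s): 2 × 1.7 ms = 3.4 ms.
End-to-end = 46.44 ms.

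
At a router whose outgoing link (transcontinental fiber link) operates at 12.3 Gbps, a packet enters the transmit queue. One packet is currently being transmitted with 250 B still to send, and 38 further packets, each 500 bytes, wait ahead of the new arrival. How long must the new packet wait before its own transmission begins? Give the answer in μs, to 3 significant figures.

Each queued packet: L/R = 4000/12300000000 = 0.325203 μs.
38 queued → 12.3577 μs.
Plus remaining 2000 bits of current packet: 0.162602 μs.
Queuing delay = 12.5 μs.

12.5 μs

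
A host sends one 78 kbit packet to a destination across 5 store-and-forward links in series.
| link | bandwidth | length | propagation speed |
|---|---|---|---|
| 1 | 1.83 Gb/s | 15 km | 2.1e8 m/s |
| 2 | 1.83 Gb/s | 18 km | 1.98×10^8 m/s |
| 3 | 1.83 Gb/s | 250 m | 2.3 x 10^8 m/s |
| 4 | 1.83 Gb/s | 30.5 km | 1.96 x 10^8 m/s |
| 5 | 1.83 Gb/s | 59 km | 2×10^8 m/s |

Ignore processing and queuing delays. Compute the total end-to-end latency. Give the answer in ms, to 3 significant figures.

0.827 ms

L = 78000 bits.
Transmission delay per hop = L/R = 78000/1830000000 = 0.042623 ms; 5 hops → 0.213115 ms.
Propagation delays (d/s per hop): 0.0714286, 0.0909091, 0.00108696, 0.155612, 0.295 ms; sum = 0.614037 ms.
End-to-end = 0.827 ms.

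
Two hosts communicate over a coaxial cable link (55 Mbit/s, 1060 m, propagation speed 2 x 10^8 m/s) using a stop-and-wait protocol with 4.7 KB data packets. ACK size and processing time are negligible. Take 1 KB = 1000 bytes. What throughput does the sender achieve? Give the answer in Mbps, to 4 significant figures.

54.16 Mbps

t_tx = L/R = 37600/55000000 = 0.000683636 s.
t_prop = 1060/200000000 = 5.3e-06 s; RTT = 1.06e-05 s.
Cycle = t_tx + RTT = 0.000694236 s.
Throughput = L / cycle = 37600 / 0.000694236 = 54.16 Mbps.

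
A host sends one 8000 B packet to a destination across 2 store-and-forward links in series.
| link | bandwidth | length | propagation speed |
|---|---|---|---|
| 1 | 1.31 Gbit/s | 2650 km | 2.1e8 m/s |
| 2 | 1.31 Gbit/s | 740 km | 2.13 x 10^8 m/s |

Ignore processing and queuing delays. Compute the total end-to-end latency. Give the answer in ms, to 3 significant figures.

L = 8000 × 8 = 64000 bits.
Transmission delay per hop = L/R = 64000/1310000000 = 0.048855 ms; 2 hops → 0.0977099 ms.
Propagation delays (d/s per hop): 12.619, 3.47418 ms; sum = 16.0932 ms.
End-to-end = 16.2 ms.

16.2 ms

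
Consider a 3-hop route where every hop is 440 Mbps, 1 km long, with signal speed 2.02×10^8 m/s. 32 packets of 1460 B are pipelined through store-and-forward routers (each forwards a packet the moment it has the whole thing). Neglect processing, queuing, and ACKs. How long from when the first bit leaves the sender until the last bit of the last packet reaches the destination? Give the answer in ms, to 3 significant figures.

Per-hop transmission t_tx = L/R = 11680/440000000 = 0.0265455 ms.
Per-hop propagation t_prop = 1000/202000000 = 0.0049505 ms.
Pipeline fill: first packet needs 3·t_tx to clear all hops; remaining 31 packets each add one t_tx.
Total = (3+32-1)·t_tx + 3·t_prop = 34·0.0265455 + 3·0.0049505 = 0.917 ms.

0.917 ms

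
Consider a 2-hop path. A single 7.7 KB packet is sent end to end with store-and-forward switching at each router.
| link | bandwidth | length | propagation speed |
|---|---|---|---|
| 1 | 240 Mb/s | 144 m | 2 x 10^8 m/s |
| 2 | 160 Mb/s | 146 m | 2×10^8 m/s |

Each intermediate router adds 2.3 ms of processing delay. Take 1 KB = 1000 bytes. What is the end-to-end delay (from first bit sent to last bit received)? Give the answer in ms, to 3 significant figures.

L = 61600 bits.
Transmission delays (L/R per hop): 0.256667, 0.385 ms; sum = 0.641667 ms.
Propagation delays (d/s per hop): 0.00072, 0.00073 ms; sum = 0.00145 ms.
Processing at 1 router(s): 1 × 2.3 ms = 2.3 ms.
End-to-end = 2.94 ms.

2.94 ms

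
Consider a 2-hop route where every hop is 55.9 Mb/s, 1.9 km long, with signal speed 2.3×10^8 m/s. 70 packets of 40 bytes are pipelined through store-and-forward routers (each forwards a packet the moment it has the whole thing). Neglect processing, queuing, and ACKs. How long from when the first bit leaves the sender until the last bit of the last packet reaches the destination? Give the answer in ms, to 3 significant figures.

Per-hop transmission t_tx = L/R = 320/55900000 = 0.00572451 ms.
Per-hop propagation t_prop = 1900/2.3e+08 = 0.00826087 ms.
Pipeline fill: first packet needs 2·t_tx to clear all hops; remaining 69 packets each add one t_tx.
Total = (2+70-1)·t_tx + 2·t_prop = 71·0.00572451 + 2·0.00826087 = 0.423 ms.

0.423 ms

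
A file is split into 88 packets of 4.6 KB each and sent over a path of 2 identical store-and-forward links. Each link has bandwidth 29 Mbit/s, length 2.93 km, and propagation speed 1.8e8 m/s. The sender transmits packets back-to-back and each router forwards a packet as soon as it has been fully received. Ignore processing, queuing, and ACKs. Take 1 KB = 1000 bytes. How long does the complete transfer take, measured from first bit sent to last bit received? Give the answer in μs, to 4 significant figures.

113000 μs

Per-hop transmission t_tx = L/R = 36800/29000000 = 1268.97 μs.
Per-hop propagation t_prop = 2930/180000000 = 16.2778 μs.
Pipeline fill: first packet needs 2·t_tx to clear all hops; remaining 87 packets each add one t_tx.
Total = (2+88-1)·t_tx + 2·t_prop = 89·1268.97 + 2·16.2778 = 113000 μs.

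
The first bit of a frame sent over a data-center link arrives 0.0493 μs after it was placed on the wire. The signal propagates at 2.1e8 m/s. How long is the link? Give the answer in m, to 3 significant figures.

d = s × t_prop = 210000000 × 4.93e-08 = 10.4 m.

10.4 m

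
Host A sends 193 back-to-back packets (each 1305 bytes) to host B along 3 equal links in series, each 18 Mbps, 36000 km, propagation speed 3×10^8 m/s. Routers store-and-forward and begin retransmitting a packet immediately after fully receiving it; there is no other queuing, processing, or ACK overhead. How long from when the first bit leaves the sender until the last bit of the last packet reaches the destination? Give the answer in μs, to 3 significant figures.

Per-hop transmission t_tx = L/R = 10440/18000000 = 580 μs.
Per-hop propagation t_prop = 36000000/300000000 = 120000 μs.
Pipeline fill: first packet needs 3·t_tx to clear all hops; remaining 192 packets each add one t_tx.
Total = (3+193-1)·t_tx + 3·t_prop = 195·580 + 3·120000 = 473000 μs.

473000 μs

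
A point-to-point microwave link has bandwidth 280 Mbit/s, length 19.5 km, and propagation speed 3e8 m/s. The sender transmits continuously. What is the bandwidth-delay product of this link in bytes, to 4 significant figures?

2275 bytes

Propagation delay = 19500 / 300000000 = 6.5e-05 s.
BDP = R × t_prop = 280000000 × 6.5e-05 = 18200 bits.
In bytes: 18200/8 = 2275 bytes.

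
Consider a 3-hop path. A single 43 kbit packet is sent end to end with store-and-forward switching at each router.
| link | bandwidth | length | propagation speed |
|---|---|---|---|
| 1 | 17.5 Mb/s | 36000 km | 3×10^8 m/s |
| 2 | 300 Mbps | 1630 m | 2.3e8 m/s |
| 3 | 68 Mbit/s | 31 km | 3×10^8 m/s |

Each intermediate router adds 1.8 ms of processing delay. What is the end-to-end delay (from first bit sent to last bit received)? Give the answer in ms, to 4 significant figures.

L = 43000 bits.
Transmission delays (L/R per hop): 2.45714, 0.143333, 0.632353 ms; sum = 3.23283 ms.
Propagation delays (d/s per hop): 120, 0.00708696, 0.103333 ms; sum = 120.11 ms.
Processing at 2 router(s): 2 × 1.8 ms = 3.6 ms.
End-to-end = 126.9 ms.

126.9 ms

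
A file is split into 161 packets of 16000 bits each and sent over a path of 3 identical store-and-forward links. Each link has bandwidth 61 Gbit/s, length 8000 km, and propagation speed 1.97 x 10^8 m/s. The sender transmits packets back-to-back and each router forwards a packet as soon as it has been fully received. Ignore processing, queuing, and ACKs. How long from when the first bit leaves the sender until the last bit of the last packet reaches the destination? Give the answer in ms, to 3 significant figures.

122 ms

Per-hop transmission t_tx = L/R = 16000/61000000000 = 0.000262295 ms.
Per-hop propagation t_prop = 8000000/197000000 = 40.6091 ms.
Pipeline fill: first packet needs 3·t_tx to clear all hops; remaining 160 packets each add one t_tx.
Total = (3+161-1)·t_tx + 3·t_prop = 163·0.000262295 + 3·40.6091 = 122 ms.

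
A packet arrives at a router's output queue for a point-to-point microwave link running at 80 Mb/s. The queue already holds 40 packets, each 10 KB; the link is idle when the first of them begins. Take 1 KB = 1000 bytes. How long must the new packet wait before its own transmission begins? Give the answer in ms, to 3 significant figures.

40.0 ms

Each queued packet: L/R = 80000/80000000 = 1 ms.
40 queued → 40 ms.
Queuing delay = 40.0 ms.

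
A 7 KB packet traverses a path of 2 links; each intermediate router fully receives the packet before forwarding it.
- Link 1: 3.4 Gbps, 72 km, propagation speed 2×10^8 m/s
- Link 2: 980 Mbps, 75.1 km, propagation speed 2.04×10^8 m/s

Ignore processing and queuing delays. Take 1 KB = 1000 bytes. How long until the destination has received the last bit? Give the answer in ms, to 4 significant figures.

0.8018 ms

L = 56000 bits.
Transmission delays (L/R per hop): 0.0164706, 0.0571429 ms; sum = 0.0736134 ms.
Propagation delays (d/s per hop): 0.36, 0.368137 ms; sum = 0.728137 ms.
End-to-end = 0.8018 ms.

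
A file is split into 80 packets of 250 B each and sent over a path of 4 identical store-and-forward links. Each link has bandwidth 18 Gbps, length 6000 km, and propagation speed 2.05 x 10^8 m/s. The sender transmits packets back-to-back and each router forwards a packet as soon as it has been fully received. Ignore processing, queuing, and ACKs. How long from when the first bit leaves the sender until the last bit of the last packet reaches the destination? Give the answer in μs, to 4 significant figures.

Per-hop transmission t_tx = L/R = 2000/18000000000 = 0.111111 μs.
Per-hop propagation t_prop = 6000000/2.05e+08 = 29268.3 μs.
Pipeline fill: first packet needs 4·t_tx to clear all hops; remaining 79 packets each add one t_tx.
Total = (4+80-1)·t_tx + 4·t_prop = 83·0.111111 + 4·29268.3 = 117100 μs.

117100 μs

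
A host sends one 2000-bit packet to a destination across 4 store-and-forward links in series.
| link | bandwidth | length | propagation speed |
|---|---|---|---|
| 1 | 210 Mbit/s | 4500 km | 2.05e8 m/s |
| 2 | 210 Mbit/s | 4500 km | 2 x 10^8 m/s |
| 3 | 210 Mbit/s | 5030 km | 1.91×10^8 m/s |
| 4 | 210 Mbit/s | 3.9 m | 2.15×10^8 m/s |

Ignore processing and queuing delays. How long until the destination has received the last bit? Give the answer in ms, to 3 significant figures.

70.8 ms

Transmission delay per hop = L/R = 2000/210000000 = 0.00952381 ms; 4 hops → 0.0380952 ms.
Propagation delays (d/s per hop): 21.9512, 22.5, 26.3351, 1.81395e-05 ms; sum = 70.7863 ms.
End-to-end = 70.8 ms.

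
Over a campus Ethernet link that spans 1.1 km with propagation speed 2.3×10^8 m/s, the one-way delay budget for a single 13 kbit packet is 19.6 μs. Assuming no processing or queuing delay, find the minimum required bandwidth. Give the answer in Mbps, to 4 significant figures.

877.3 Mbps

Propagation delay = 1100 / 2.3e+08 = 4.78261 μs.
Transmission budget = 19.6 − 4.78261 = 14.8174 μs.
R ≥ L / t_tx = 13000 bits / 1.48174e-05 s = 877.3 Mbps.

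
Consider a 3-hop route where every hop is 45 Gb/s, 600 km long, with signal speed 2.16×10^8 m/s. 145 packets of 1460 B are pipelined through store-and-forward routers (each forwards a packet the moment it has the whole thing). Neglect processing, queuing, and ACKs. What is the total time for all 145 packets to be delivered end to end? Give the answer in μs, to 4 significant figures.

8371 μs

Per-hop transmission t_tx = L/R = 11680/45000000000 = 0.259556 μs.
Per-hop propagation t_prop = 600000/216000000 = 2777.78 μs.
Pipeline fill: first packet needs 3·t_tx to clear all hops; remaining 144 packets each add one t_tx.
Total = (3+145-1)·t_tx + 3·t_prop = 147·0.259556 + 3·2777.78 = 8371 μs.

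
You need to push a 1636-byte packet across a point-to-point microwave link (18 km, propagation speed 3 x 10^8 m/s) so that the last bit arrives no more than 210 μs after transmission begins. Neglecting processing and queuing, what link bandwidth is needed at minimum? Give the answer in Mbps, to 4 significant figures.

87.25 Mbps

L = 13088 bits.
Propagation delay = 18000 / 300000000 = 60 μs.
Transmission budget = 210 − 60 = 150 μs.
R ≥ L / t_tx = 13088 bits / 0.00015 s = 87.25 Mbps.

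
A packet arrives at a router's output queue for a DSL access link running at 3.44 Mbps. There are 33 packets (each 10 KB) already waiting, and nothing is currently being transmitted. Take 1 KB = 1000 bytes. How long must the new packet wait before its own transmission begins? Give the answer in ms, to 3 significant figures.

767 ms

Each queued packet: L/R = 80000/3440000 = 23.2558 ms.
33 queued → 767.442 ms.
Queuing delay = 767 ms.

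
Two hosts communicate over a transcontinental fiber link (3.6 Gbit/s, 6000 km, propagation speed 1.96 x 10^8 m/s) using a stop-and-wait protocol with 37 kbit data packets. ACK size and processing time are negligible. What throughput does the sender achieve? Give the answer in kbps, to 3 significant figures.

604 kbps

t_tx = L/R = 37000/3600000000 = 1.02778e-05 s.
t_prop = 6000000/196000000 = 0.0306122 s; RTT = 0.0612245 s.
Cycle = t_tx + RTT = 0.0612348 s.
Throughput = L / cycle = 37000 / 0.0612348 = 604 kbps.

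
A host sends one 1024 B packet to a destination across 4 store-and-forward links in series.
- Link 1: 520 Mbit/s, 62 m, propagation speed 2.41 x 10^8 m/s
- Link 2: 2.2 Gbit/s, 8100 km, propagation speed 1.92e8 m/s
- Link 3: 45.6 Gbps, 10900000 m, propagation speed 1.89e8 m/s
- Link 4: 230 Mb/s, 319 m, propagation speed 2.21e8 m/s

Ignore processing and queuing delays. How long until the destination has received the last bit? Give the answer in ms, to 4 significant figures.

L = 1024 × 8 = 8192 bits.
Transmission delays (L/R per hop): 0.0157538, 0.00372364, 0.000179649, 0.0356174 ms; sum = 0.0552745 ms.
Propagation delays (d/s per hop): 0.000257261, 42.1875, 57.672, 0.00144344 ms; sum = 99.8612 ms.
End-to-end = 99.92 ms.

99.92 ms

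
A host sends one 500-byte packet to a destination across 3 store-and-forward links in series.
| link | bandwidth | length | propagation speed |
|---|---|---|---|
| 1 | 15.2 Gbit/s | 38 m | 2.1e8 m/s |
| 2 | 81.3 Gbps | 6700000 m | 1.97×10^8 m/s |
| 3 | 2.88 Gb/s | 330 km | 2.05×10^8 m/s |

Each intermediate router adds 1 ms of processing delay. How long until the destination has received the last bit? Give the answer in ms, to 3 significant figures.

37.6 ms

L = 500 × 8 = 4000 bits.
Transmission delays (L/R per hop): 0.000263158, 4.92005e-05, 0.00138889 ms; sum = 0.00170125 ms.
Propagation delays (d/s per hop): 0.000180952, 34.0102, 1.60976 ms; sum = 35.6201 ms.
Processing at 2 router(s): 2 × 1 ms = 2 ms.
End-to-end = 37.6 ms.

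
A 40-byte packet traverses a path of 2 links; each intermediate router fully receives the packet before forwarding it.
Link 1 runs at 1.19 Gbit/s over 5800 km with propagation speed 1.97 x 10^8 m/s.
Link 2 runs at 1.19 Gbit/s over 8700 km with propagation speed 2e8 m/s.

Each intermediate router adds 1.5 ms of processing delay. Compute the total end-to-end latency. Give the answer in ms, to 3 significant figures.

L = 40 × 8 = 320 bits.
Transmission delay per hop = L/R = 320/1190000000 = 0.000268908 ms; 2 hops → 0.000537815 ms.
Propagation delays (d/s per hop): 29.4416, 43.5 ms; sum = 72.9416 ms.
Processing at 1 router(s): 1 × 1.5 ms = 1.5 ms.
End-to-end = 74.4 ms.

74.4 ms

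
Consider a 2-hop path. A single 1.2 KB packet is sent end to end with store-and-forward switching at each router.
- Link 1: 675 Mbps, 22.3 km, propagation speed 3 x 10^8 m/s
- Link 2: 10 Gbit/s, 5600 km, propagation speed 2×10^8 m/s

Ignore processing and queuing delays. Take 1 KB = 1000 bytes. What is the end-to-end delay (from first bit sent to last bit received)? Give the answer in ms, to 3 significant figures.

L = 9600 bits.
Transmission delays (L/R per hop): 0.0142222, 0.00096 ms; sum = 0.0151822 ms.
Propagation delays (d/s per hop): 0.0743333, 28 ms; sum = 28.0743 ms.
End-to-end = 28.1 ms.

28.1 ms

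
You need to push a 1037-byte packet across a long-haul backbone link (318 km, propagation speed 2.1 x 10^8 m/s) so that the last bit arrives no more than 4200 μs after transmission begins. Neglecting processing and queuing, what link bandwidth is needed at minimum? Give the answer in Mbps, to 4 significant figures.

L = 8296 bits.
Propagation delay = 318000 / 210000000 = 1514.29 μs.
Transmission budget = 4200 − 1514.29 = 2685.71 μs.
R ≥ L / t_tx = 8296 bits / 0.00268571 s = 3.089 Mbps.

3.089 Mbps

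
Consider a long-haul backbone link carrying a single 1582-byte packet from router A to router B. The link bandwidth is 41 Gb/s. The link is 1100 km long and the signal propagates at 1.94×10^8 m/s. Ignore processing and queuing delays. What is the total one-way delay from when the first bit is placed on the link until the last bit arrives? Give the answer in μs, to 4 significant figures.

5670 μs

L = 1582 × 8 = 12656 bits.
Transmission delay = L/R = 12656 / 41000000000 = 0.308683 μs.
Propagation delay = d/s = 1100000 m / 194000000 m/s = 5670.1 μs.
Total = 5670 μs.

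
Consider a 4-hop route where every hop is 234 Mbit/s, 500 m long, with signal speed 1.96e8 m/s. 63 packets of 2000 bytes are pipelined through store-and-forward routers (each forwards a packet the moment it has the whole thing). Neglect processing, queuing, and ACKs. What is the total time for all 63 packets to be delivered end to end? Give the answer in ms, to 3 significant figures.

Per-hop transmission t_tx = L/R = 16000/234000000 = 0.0683761 ms.
Per-hop propagation t_prop = 500/196000000 = 0.00255102 ms.
Pipeline fill: first packet needs 4·t_tx to clear all hops; remaining 62 packets each add one t_tx.
Total = (4+63-1)·t_tx + 4·t_prop = 66·0.0683761 + 4·0.00255102 = 4.52 ms.

4.52 ms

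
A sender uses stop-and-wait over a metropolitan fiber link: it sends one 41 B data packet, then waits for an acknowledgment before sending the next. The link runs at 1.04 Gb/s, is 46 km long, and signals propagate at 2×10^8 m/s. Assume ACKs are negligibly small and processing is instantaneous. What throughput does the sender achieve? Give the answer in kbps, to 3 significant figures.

t_tx = L/R = 328/1040000000 = 3.15385e-07 s.
t_prop = 46000/200000000 = 0.00023 s; RTT = 0.00046 s.
Cycle = t_tx + RTT = 0.000460315 s.
Throughput = L / cycle = 328 / 0.000460315 = 713 kbps.

713 kbps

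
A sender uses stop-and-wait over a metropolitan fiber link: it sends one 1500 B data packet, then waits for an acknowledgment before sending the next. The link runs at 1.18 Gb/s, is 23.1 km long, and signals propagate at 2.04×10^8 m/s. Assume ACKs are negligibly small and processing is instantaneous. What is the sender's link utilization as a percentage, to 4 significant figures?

t_tx = L/R = 12000/1180000000 = 1.01695e-05 s.
t_prop = 23100/204000000 = 0.000113235 s; RTT = 0.000226471 s.
Cycle = t_tx + RTT = 0.00023664 s.
Utilization = t_tx / cycle = 1.01695e-05/0.00023664 = 4.297 %.

4.297 %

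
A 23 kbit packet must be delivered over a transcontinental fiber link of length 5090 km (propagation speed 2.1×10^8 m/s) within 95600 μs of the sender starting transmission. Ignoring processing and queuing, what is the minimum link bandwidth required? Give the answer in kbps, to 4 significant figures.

322.3 kbps

Propagation delay = 5090000 / 210000000 = 24238.1 μs.
Transmission budget = 95600 − 24238.1 = 71361.9 μs.
R ≥ L / t_tx = 23000 bits / 0.0713619 s = 322.3 kbps.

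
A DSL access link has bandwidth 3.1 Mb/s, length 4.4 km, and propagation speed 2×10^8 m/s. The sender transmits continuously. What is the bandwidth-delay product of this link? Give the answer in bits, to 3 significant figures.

68.2 bits

Propagation delay = 4400 / 200000000 = 2.2e-05 s.
BDP = R × t_prop = 3100000 × 2.2e-05 = 68.2 bits.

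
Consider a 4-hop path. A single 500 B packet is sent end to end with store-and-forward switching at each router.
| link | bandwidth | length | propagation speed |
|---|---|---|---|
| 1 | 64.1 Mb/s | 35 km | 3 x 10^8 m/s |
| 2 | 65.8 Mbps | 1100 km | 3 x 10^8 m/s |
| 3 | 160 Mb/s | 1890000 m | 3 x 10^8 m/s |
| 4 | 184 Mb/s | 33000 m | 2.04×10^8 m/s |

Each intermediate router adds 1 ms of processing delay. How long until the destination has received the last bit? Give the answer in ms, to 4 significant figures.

L = 500 × 8 = 4000 bits.
Transmission delays (L/R per hop): 0.0624025, 0.0607903, 0.025, 0.0217391 ms; sum = 0.169932 ms.
Propagation delays (d/s per hop): 0.116667, 3.66667, 6.3, 0.161765 ms; sum = 10.2451 ms.
Processing at 3 router(s): 3 × 1 ms = 3 ms.
End-to-end = 13.42 ms.

13.42 ms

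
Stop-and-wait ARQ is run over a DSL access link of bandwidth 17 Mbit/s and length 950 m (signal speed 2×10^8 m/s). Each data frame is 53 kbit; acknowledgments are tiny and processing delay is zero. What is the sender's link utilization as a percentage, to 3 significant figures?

99.7 %

t_tx = L/R = 53000/17000000 = 0.00311765 s.
t_prop = 950/200000000 = 4.75e-06 s; RTT = 9.5e-06 s.
Cycle = t_tx + RTT = 0.00312715 s.
Utilization = t_tx / cycle = 0.00311765/0.00312715 = 99.7 %.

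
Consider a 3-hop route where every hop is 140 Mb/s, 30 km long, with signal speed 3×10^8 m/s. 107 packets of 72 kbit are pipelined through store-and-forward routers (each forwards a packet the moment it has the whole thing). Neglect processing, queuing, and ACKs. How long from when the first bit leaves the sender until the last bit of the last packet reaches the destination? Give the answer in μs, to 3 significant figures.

56400 μs

Per-hop transmission t_tx = L/R = 72000/140000000 = 514.286 μs.
Per-hop propagation t_prop = 30000/300000000 = 100 μs.
Pipeline fill: first packet needs 3·t_tx to clear all hops; remaining 106 packets each add one t_tx.
Total = (3+107-1)·t_tx + 3·t_prop = 109·514.286 + 3·100 = 56400 μs.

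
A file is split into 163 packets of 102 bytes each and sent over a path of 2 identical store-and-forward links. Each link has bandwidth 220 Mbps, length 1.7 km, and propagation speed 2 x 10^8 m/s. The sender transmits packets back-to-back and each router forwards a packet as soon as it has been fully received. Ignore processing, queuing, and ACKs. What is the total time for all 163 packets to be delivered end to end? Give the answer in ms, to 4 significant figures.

0.6253 ms

Per-hop transmission t_tx = L/R = 816/220000000 = 0.00370909 ms.
Per-hop propagation t_prop = 1700/200000000 = 0.0085 ms.
Pipeline fill: first packet needs 2·t_tx to clear all hops; remaining 162 packets each add one t_tx.
Total = (2+163-1)·t_tx + 2·t_prop = 164·0.00370909 + 2·0.0085 = 0.6253 ms.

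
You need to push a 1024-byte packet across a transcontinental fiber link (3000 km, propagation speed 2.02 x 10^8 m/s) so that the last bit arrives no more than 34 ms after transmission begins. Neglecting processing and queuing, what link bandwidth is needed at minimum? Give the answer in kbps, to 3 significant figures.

428 kbps

L = 8192 bits.
Propagation delay = 3000000 / 202000000 = 14.8515 ms.
Transmission budget = 34 − 14.8515 = 19.1485 ms.
R ≥ L / t_tx = 8192 bits / 0.0191485 s = 428 kbps.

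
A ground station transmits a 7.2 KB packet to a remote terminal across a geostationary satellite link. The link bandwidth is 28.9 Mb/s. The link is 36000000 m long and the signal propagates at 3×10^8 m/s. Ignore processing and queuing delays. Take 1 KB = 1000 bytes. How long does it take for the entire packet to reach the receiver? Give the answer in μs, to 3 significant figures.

L = 57600 bits.
Transmission delay = L/R = 57600 / 28900000 = 1993.08 μs.
Propagation delay = d/s = 36000000 m / 300000000 m/s = 120000 μs.
Total = 122000 μs.

122000 μs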